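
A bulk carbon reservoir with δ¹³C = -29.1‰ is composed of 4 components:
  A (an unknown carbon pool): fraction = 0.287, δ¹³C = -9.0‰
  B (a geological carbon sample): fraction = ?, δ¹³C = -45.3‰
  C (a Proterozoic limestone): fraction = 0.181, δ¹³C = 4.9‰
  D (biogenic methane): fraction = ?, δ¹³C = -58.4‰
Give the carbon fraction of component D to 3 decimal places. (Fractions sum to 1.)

0.252

Let f_D and f_B be the unknown fractions; fractions sum to 1 so f_D + f_B = 0.532.
Mass balance: Σ fᵢ·δᵢ = δ_bulk ⇒ f_D·(-58.4) + f_B·(-45.3) = -29.1 − (-1.696) = -27.404
Substitute f_B = 0.532 − f_D:
f_D·(-58.4 − -45.3) = -27.404 − 0.532×(-45.3) = -3.304
f_D = -3.304 / -13.1 = 0.2522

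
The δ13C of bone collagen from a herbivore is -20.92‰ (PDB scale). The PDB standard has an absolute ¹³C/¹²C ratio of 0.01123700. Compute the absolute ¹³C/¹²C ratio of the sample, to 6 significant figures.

0.0110019

R_sample = R_standard × (δ13C/1000 + 1)
R_sample = 0.01123700 × (-20.92/1000 + 1) = 0.01123700 × 0.979080
R_sample = 0.0110019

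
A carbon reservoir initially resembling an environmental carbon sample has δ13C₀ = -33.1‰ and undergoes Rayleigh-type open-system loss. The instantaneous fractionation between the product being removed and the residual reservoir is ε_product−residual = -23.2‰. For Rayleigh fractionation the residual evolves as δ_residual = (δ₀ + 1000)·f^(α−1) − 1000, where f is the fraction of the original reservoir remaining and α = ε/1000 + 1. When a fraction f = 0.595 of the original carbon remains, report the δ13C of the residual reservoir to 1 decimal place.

-21.4‰

Rayleigh residual: δ_res = (δ₀ + 1000)·f^(α−1) − 1000
α = ε/1000 + 1 = 0.97680, so α − 1 = -0.02320
f^(α−1) = 0.595^(-0.02320) = 1.012118
δ_res = (-33.1 + 1000) × 1.012118 − 1000 = 978.617 − 1000 = -21.38‰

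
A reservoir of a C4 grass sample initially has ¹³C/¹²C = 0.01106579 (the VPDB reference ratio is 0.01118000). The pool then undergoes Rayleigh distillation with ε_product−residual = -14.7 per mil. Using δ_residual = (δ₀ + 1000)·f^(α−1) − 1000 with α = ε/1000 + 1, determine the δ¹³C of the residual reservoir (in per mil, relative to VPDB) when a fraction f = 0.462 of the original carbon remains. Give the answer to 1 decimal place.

1.1 per mil

δ₀ = (0.01106579/0.01118000 − 1)×1000 = (0.989784 − 1)×1000 = -10.216 per mil
α − 1 = ε/1000 = -0.0147
f^(α−1) = 0.462^(-0.0147) = 1.011416
δ_res = (-10.216 + 1000) × 1.011416 − 1000 = 1001.084 − 1000 = 1.08 per mil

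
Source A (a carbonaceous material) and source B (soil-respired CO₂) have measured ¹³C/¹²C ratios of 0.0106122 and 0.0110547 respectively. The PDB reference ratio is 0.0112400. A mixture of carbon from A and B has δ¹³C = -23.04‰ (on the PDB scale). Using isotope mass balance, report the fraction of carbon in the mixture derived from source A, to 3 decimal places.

δ_A = (0.0106122/0.0112400 − 1)×1000 = (0.944146 − 1)×1000 = -55.854‰
δ_B = (0.0110547/0.0112400 − 1)×1000 = (0.983514 − 1)×1000 = -16.486‰
f_A = (δ_mix − δ_B)/(δ_A − δ_B) = (-23.04 − (-16.486))/(-55.854 − (-16.486))
f_A = -6.554 / -39.368 = 0.1665

0.166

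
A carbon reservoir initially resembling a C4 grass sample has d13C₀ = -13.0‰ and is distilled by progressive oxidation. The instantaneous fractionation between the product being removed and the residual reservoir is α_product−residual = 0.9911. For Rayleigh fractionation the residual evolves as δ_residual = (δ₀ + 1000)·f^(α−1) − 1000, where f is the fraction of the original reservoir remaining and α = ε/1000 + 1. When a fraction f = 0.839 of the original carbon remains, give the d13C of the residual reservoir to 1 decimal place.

-11.5‰

Rayleigh residual: δ_res = (δ₀ + 1000)·f^(α−1) − 1000
α − 1 = -0.00890
f^(α−1) = 0.839^(-0.00890) = 1.001564
δ_res = (-13.0 + 1000) × 1.001564 − 1000 = 988.543 − 1000 = -11.46‰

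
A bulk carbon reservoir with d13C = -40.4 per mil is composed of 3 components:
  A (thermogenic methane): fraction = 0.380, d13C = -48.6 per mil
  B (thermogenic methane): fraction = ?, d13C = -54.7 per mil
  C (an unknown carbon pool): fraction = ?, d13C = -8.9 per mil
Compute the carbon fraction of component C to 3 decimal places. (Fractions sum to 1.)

Let f_C and f_B be the unknown fractions; fractions sum to 1 so f_C + f_B = 0.620.
Mass balance: Σ fᵢ·δᵢ = δ_bulk ⇒ f_C·(-8.9) + f_B·(-54.7) = -40.4 − (-18.468) = -21.932
Substitute f_B = 0.620 − f_C:
f_C·(-8.9 − -54.7) = -21.932 − 0.620×(-54.7) = 11.982
f_C = 11.982 / 45.8 = 0.2616

0.262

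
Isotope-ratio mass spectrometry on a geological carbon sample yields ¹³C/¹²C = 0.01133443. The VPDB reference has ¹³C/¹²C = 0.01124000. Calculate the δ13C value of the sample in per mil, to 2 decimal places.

8.40 per mil

δ13C = (R_sample / R_standard − 1) × 1000
R_sample / R_standard = 0.01133443 / 0.01124000 = 1.008401
δ13C = (1.008401 − 1) × 1000 = 8.401 per mil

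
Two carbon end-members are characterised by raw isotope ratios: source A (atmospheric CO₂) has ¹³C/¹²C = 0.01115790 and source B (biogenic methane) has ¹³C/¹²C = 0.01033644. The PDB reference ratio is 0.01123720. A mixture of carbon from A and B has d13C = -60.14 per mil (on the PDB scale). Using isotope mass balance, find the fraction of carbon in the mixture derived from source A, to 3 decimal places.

0.274

δ_A = (0.01115790/0.01123720 − 1)×1000 = (0.992943 − 1)×1000 = -7.057 per mil
δ_B = (0.01033644/0.01123720 − 1)×1000 = (0.919841 − 1)×1000 = -80.159 per mil
f_A = (δ_mix − δ_B)/(δ_A − δ_B) = (-60.14 − (-80.159))/(-7.057 − (-80.159))
f_A = 20.019 / 73.102 = 0.2738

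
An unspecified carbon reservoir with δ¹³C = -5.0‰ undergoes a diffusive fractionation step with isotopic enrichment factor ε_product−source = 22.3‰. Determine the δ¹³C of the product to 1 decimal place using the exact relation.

17.2‰

To first order, δ_product ≈ δ_source + ε = 17.3‰.
Exactly, δ_product = (δ_source + 1000)·(ε/1000 + 1) − 1000.
δ_product = (-5.0 + 1000) × (22.3/1000 + 1) − 1000
δ_product = 17.19‰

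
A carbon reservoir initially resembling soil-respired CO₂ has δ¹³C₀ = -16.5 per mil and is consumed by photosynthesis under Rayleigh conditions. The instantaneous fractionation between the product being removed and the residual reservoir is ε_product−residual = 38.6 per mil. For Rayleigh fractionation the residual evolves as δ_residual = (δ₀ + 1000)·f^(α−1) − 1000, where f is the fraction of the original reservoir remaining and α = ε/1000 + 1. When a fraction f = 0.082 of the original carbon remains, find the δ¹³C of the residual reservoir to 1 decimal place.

-107.0 per mil

Rayleigh residual: δ_res = (δ₀ + 1000)·f^(α−1) − 1000
α = ε/1000 + 1 = 1.03860, so α − 1 = 0.03860
f^(α−1) = 0.082^(0.03860) = 0.907974
δ_res = (-16.5 + 1000) × 0.907974 − 1000 = 892.992 − 1000 = -107.01 per mil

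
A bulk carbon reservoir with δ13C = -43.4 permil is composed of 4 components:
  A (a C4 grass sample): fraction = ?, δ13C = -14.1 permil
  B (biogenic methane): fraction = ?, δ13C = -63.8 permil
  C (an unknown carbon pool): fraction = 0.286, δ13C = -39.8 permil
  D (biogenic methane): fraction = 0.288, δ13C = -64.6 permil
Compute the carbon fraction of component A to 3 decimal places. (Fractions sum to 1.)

0.277

Let f_A and f_B be the unknown fractions; fractions sum to 1 so f_A + f_B = 0.426.
Mass balance: Σ fᵢ·δᵢ = δ_bulk ⇒ f_A·(-14.1) + f_B·(-63.8) = -43.4 − (-29.988) = -13.412
Substitute f_B = 0.426 − f_A:
f_A·(-14.1 − -63.8) = -13.412 − 0.426×(-63.8) = 13.766
f_A = 13.766 / 49.7 = 0.2770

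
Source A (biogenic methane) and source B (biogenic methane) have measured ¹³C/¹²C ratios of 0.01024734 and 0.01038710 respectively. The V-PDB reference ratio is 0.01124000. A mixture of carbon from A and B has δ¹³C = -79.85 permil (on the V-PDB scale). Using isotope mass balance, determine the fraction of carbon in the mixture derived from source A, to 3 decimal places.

0.319

δ_A = (0.01024734/0.01124000 − 1)×1000 = (0.911685 − 1)×1000 = -88.315 permil
δ_B = (0.01038710/0.01124000 − 1)×1000 = (0.924119 − 1)×1000 = -75.881 permil
f_A = (δ_mix − δ_B)/(δ_A − δ_B) = (-79.85 − (-75.881))/(-88.315 − (-75.881))
f_A = -3.969 / -12.434 = 0.3192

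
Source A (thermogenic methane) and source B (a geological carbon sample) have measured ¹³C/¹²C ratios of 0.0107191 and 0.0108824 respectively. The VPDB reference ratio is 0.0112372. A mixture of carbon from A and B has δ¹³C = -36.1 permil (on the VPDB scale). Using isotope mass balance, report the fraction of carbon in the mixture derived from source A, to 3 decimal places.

δ_A = (0.0107191/0.0112372 − 1)×1000 = (0.953894 − 1)×1000 = -46.106 permil
δ_B = (0.0108824/0.0112372 − 1)×1000 = (0.968426 − 1)×1000 = -31.574 permil
f_A = (δ_mix − δ_B)/(δ_A − δ_B) = (-36.1 − (-31.574))/(-46.106 − (-31.574))
f_A = -4.526 / -14.532 = 0.3115

0.311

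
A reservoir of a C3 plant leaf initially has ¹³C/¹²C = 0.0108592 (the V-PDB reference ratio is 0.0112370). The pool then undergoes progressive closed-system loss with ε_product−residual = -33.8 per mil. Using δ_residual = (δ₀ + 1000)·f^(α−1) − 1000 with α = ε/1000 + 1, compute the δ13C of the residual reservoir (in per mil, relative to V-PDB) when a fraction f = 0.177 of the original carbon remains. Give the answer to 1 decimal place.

δ₀ = (0.0108592/0.0112370 − 1)×1000 = (0.966379 − 1)×1000 = -33.621 per mil
α − 1 = ε/1000 = -0.0338
f^(α−1) = 0.177^(-0.0338) = 1.060275
δ_res = (-33.621 + 1000) × 1.060275 − 1000 = 1024.627 − 1000 = 24.63 per mil

24.6 per mil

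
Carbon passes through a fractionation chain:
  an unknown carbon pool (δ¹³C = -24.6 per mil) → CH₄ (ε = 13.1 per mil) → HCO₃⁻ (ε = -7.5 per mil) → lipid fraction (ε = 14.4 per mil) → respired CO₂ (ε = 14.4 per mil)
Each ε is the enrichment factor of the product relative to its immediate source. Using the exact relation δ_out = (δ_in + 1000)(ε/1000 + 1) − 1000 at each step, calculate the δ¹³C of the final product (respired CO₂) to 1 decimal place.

step 1: δ = (-24.60 + 1000)·(13.1/1000 + 1) − 1000 = -11.82 per mil
step 2: δ = (-11.82 + 1000)·(-7.5/1000 + 1) − 1000 = -19.23 per mil
step 3: δ = (-19.23 + 1000)·(14.4/1000 + 1) − 1000 = -5.11 per mil
step 4: δ = (-5.11 + 1000)·(14.4/1000 + 1) − 1000 = 9.22 per mil

9.2 per mil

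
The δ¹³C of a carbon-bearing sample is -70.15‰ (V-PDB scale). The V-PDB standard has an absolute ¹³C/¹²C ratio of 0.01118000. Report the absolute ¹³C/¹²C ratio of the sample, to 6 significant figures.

0.0103957

R_sample = R_standard × (δ¹³C/1000 + 1)
R_sample = 0.01118000 × (-70.15/1000 + 1) = 0.01118000 × 0.929850
R_sample = 0.0103957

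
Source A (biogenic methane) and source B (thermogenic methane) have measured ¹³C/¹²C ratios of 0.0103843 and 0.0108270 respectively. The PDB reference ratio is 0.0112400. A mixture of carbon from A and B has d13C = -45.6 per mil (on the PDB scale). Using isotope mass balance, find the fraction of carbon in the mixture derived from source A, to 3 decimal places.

0.225

δ_A = (0.0103843/0.0112400 − 1)×1000 = (0.923870 − 1)×1000 = -76.130 per mil
δ_B = (0.0108270/0.0112400 − 1)×1000 = (0.963256 − 1)×1000 = -36.744 per mil
f_A = (δ_mix − δ_B)/(δ_A − δ_B) = (-45.6 − (-36.744))/(-76.130 − (-36.744))
f_A = -8.856 / -39.386 = 0.2249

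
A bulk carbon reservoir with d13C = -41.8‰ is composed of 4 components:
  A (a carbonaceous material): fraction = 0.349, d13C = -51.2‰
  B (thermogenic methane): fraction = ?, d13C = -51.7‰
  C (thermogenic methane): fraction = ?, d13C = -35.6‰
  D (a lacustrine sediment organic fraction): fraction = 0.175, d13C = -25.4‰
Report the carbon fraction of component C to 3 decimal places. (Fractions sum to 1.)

0.318

Let f_C and f_B be the unknown fractions; fractions sum to 1 so f_C + f_B = 0.476.
Mass balance: Σ fᵢ·δᵢ = δ_bulk ⇒ f_C·(-35.6) + f_B·(-51.7) = -41.8 − (-22.314) = -19.486
Substitute f_B = 0.476 − f_C:
f_C·(-35.6 − -51.7) = -19.486 − 0.476×(-51.7) = 5.123
f_C = 5.123 / 16.1 = 0.3182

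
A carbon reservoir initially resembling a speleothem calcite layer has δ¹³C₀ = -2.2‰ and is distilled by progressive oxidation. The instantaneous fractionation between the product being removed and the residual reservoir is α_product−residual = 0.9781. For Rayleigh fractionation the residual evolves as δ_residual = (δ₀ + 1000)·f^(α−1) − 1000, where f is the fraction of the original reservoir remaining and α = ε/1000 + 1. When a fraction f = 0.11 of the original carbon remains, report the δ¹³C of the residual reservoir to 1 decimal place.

47.2‰

Rayleigh residual: δ_res = (δ₀ + 1000)·f^(α−1) − 1000
α − 1 = -0.02190
f^(α−1) = 0.11^(-0.02190) = 1.049527
δ_res = (-2.2 + 1000) × 1.049527 − 1000 = 1047.218 − 1000 = 47.22‰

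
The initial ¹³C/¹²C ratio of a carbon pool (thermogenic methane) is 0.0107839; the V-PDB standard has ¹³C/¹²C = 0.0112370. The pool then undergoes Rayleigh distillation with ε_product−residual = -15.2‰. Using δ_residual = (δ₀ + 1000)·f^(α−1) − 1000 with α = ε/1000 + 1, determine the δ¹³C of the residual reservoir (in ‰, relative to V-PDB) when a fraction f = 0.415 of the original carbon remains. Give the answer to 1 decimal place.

-27.4‰

δ₀ = (0.0107839/0.0112370 − 1)×1000 = (0.959678 − 1)×1000 = -40.322‰
α − 1 = ε/1000 = -0.0152
f^(α−1) = 0.415^(-0.0152) = 1.013458
δ_res = (-40.322 + 1000) × 1.013458 − 1000 = 972.593 − 1000 = -27.41‰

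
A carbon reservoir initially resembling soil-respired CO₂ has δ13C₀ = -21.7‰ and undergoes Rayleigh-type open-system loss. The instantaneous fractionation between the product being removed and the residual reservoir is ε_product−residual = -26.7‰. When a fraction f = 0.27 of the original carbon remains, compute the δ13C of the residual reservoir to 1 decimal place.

13.1‰

Rayleigh residual: δ_res = (δ₀ + 1000)·f^(α−1) − 1000
α = ε/1000 + 1 = 0.97330, so α − 1 = -0.02670
f^(α−1) = 0.27^(-0.02670) = 1.035577
δ_res = (-21.7 + 1000) × 1.035577 − 1000 = 1013.105 − 1000 = 13.11‰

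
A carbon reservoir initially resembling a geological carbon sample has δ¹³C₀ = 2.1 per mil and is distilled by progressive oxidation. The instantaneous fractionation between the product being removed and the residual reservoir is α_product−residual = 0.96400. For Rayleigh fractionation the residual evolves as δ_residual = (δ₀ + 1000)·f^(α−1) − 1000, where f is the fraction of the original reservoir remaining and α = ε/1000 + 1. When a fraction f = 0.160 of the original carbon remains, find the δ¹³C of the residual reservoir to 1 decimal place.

Rayleigh residual: δ_res = (δ₀ + 1000)·f^(α−1) − 1000
α − 1 = -0.03600
f^(α−1) = 0.160^(-0.03600) = 1.068198
δ_res = (2.1 + 1000) × 1.068198 − 1000 = 1070.441 − 1000 = 70.44 per mil

70.4 per mil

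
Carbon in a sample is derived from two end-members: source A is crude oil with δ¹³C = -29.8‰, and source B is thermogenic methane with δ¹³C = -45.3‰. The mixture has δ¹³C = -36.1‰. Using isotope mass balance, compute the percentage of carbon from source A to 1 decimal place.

59.4%

δ_mix = f_A·δ_A + (1 − f_A)·δ_B  ⇒  f_A = (δ_mix − δ_B)/(δ_A − δ_B)
f_A = (-36.1 − (-45.3)) / (-29.8 − (-45.3))
f_A = 9.2 / 15.5 = 0.5935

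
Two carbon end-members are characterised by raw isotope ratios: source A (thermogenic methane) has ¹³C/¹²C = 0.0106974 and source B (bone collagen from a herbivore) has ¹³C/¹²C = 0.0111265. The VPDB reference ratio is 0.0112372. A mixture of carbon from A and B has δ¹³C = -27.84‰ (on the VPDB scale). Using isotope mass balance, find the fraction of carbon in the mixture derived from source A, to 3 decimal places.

δ_A = (0.0106974/0.0112372 − 1)×1000 = (0.951963 − 1)×1000 = -48.037‰
δ_B = (0.0111265/0.0112372 − 1)×1000 = (0.990149 − 1)×1000 = -9.851‰
f_A = (δ_mix − δ_B)/(δ_A − δ_B) = (-27.84 − (-9.851))/(-48.037 − (-9.851))
f_A = -17.989 / -38.186 = 0.4711

0.471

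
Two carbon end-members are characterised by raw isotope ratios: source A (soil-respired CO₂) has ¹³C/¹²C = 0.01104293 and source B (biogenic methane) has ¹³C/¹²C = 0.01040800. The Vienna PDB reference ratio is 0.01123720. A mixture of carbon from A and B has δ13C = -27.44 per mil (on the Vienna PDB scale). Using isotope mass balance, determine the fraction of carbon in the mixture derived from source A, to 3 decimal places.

0.820

δ_A = (0.01104293/0.01123720 − 1)×1000 = (0.982712 − 1)×1000 = -17.288 per mil
δ_B = (0.01040800/0.01123720 − 1)×1000 = (0.926209 − 1)×1000 = -73.791 per mil
f_A = (δ_mix − δ_B)/(δ_A − δ_B) = (-27.44 − (-73.791))/(-17.288 − (-73.791))
f_A = 46.351 / 56.503 = 0.8203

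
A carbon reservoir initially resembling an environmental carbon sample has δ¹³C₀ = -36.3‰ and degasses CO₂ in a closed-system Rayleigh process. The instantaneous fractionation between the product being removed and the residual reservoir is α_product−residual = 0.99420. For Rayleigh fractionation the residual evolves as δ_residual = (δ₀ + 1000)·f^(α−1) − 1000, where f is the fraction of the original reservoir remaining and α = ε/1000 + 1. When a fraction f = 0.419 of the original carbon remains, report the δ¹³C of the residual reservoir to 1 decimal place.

-31.4‰

Rayleigh residual: δ_res = (δ₀ + 1000)·f^(α−1) − 1000
α − 1 = -0.00580
f^(α−1) = 0.419^(-0.00580) = 1.005058
δ_res = (-36.3 + 1000) × 1.005058 − 1000 = 968.574 − 1000 = -31.43‰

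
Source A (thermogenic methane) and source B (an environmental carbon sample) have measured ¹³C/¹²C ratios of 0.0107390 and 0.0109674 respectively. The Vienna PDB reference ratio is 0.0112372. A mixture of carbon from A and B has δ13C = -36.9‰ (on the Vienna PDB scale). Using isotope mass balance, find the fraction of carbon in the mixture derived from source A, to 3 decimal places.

0.634

δ_A = (0.0107390/0.0112372 − 1)×1000 = (0.955665 − 1)×1000 = -44.335‰
δ_B = (0.0109674/0.0112372 − 1)×1000 = (0.975990 − 1)×1000 = -24.010‰
f_A = (δ_mix − δ_B)/(δ_A − δ_B) = (-36.9 − (-24.010))/(-44.335 − (-24.010))
f_A = -12.890 / -20.325 = 0.6342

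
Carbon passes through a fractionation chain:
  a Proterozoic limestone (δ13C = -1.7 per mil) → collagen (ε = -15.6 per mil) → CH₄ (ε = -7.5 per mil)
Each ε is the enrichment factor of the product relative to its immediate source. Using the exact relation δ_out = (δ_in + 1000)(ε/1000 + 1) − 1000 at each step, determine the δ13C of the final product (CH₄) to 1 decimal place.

-24.6 per mil

step 1: δ = (-1.70 + 1000)·(-15.6/1000 + 1) − 1000 = -17.27 per mil
step 2: δ = (-17.27 + 1000)·(-7.5/1000 + 1) − 1000 = -24.64 per mil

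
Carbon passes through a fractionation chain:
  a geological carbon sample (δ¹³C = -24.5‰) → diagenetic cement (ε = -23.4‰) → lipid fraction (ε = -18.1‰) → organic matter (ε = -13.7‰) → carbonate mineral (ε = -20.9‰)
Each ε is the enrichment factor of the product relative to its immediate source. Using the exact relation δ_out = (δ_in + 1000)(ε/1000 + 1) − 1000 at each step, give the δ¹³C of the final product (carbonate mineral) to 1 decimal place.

-96.7‰

step 1: δ = (-24.50 + 1000)·(-23.4/1000 + 1) − 1000 = -47.33‰
step 2: δ = (-47.33 + 1000)·(-18.1/1000 + 1) − 1000 = -64.57‰
step 3: δ = (-64.57 + 1000)·(-13.7/1000 + 1) − 1000 = -77.39‰
step 4: δ = (-77.39 + 1000)·(-20.9/1000 + 1) − 1000 = -96.67‰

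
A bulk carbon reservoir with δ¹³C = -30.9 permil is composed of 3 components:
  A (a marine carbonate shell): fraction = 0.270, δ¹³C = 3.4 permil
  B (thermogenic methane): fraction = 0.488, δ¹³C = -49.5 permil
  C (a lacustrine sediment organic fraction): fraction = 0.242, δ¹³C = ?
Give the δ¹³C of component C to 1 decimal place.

Isotope mass balance: δ_bulk = Σ fᵢ·δᵢ.
-30.9 = 0.270×(3.4) + 0.488×(-49.5) + 0.242×δ_C
0.242·δ_C = -30.9 − (-23.238) = -7.662
δ_C = -7.662 / 0.242 = -31.66 permil

-31.7 permil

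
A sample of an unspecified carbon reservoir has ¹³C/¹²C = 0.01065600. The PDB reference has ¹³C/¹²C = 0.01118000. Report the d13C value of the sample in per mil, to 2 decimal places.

d13C = (R_sample / R_standard − 1) × 1000
R_sample / R_standard = 0.01065600 / 0.01118000 = 0.953131
d13C = (0.953131 − 1) × 1000 = -46.869 per mil

-46.87 per mil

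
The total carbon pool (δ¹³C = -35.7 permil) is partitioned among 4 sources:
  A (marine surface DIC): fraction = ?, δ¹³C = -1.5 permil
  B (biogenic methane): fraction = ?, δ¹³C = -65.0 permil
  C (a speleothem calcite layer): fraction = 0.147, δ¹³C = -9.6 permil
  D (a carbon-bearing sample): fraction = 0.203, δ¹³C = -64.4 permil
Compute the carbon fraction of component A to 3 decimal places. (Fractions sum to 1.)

Let f_A and f_B be the unknown fractions; fractions sum to 1 so f_A + f_B = 0.650.
Mass balance: Σ fᵢ·δᵢ = δ_bulk ⇒ f_A·(-1.5) + f_B·(-65.0) = -35.7 − (-14.484) = -21.216
Substitute f_B = 0.650 − f_A:
f_A·(-1.5 − -65.0) = -21.216 − 0.650×(-65.0) = 21.034
f_A = 21.034 / 63.5 = 0.3313

0.331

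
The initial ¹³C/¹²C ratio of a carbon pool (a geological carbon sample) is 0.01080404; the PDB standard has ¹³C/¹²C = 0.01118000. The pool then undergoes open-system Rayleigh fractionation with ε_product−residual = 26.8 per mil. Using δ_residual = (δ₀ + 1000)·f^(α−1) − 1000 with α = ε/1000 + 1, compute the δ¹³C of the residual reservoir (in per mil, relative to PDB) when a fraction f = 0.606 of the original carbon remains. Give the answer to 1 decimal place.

δ₀ = (0.01080404/0.01118000 − 1)×1000 = (0.966372 − 1)×1000 = -33.628 per mil
α − 1 = ε/1000 = 0.0268
f^(α−1) = 0.606^(0.0268) = 0.986666
δ_res = (-33.628 + 1000) × 0.986666 − 1000 = 953.487 − 1000 = -46.51 per mil

-46.5 per mil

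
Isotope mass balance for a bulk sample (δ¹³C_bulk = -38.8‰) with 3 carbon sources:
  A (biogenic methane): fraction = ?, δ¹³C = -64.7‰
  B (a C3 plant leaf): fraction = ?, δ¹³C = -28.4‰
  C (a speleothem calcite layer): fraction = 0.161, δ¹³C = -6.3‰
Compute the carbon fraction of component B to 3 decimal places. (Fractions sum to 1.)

0.454

Let f_B and f_A be the unknown fractions; fractions sum to 1 so f_B + f_A = 0.839.
Mass balance: Σ fᵢ·δᵢ = δ_bulk ⇒ f_B·(-28.4) + f_A·(-64.7) = -38.8 − (-1.014) = -37.786
Substitute f_A = 0.839 − f_B:
f_B·(-28.4 − -64.7) = -37.786 − 0.839×(-64.7) = 16.498
f_B = 16.498 / 36.3 = 0.4545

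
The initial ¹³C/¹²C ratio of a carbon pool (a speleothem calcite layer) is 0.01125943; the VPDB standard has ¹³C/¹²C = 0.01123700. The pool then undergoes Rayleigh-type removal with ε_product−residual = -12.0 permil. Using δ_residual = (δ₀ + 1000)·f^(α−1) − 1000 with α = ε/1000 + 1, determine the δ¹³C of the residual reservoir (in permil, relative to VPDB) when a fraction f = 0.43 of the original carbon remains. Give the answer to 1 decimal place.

δ₀ = (0.01125943/0.01123700 − 1)×1000 = (1.001996 − 1)×1000 = 1.996 permil
α − 1 = ε/1000 = -0.0120
f^(α−1) = 0.43^(-0.0120) = 1.010179
δ_res = (1.996 + 1000) × 1.010179 − 1000 = 1012.196 − 1000 = 12.20 permil

12.2 permil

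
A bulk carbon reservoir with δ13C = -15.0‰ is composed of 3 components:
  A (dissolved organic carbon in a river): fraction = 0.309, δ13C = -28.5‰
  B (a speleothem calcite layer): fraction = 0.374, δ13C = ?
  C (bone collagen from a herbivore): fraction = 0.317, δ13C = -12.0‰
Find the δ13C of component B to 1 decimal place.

Isotope mass balance: δ_bulk = Σ fᵢ·δᵢ.
-15.0 = 0.309×(-28.5) + 0.374×δ_B + 0.317×(-12.0)
0.374·δ_B = -15.0 − (-12.611) = -2.389
δ_B = -2.389 / 0.374 = -6.39‰

-6.4‰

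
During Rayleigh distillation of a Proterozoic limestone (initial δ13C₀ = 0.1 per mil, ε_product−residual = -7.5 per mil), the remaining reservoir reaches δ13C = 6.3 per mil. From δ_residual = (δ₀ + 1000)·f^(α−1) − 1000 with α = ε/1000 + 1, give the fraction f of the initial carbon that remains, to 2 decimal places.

0.44

α − 1 = ε/1000 = -0.0075
(δ_res + 1000)/(δ₀ + 1000) = (6.3 + 1000)/(0.1 + 1000) = 1006.3/1000.1 = 1.006199
f = 1.006199^(1/-0.0075) = exp(ln(1.006199)/-0.0075) = exp(0.00618/-0.0075)
f = exp(-0.8240) = 0.4387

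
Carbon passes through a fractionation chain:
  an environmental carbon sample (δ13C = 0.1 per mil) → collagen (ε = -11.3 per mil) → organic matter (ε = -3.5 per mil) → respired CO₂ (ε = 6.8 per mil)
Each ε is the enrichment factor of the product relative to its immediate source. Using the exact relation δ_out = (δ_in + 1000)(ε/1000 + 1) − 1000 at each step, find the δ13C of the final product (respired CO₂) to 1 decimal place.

step 1: δ = (0.10 + 1000)·(-11.3/1000 + 1) − 1000 = -11.20 per mil
step 2: δ = (-11.20 + 1000)·(-3.5/1000 + 1) − 1000 = -14.66 per mil
step 3: δ = (-14.66 + 1000)·(6.8/1000 + 1) − 1000 = -7.96 per mil

-8.0 per mil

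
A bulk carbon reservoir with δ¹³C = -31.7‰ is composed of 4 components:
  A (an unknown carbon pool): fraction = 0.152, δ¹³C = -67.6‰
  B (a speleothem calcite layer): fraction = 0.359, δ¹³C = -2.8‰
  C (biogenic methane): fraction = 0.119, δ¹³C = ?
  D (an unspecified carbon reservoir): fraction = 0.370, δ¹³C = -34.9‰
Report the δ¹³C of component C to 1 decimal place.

-63.1‰

Isotope mass balance: δ_bulk = Σ fᵢ·δᵢ.
-31.7 = 0.152×(-67.6) + 0.359×(-2.8) + 0.119×δ_C + 0.370×(-34.9)
0.119·δ_C = -31.7 − (-24.193) = -7.507
δ_C = -7.507 / 0.119 = -63.08‰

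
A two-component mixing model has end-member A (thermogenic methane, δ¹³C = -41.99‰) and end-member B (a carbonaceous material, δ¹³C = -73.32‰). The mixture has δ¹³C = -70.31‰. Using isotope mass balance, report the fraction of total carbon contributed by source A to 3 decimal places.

0.096

δ_mix = f_A·δ_A + (1 − f_A)·δ_B  ⇒  f_A = (δ_mix − δ_B)/(δ_A − δ_B)
f_A = (-70.31 − (-73.32)) / (-41.99 − (-73.32))
f_A = 3.01 / 31.33 = 0.0961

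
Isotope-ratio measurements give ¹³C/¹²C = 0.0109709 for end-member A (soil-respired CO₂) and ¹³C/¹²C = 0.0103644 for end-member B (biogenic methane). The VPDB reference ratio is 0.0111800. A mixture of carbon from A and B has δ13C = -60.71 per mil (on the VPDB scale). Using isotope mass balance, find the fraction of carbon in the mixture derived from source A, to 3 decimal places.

δ_A = (0.0109709/0.0111800 − 1)×1000 = (0.981297 − 1)×1000 = -18.703 per mil
δ_B = (0.0103644/0.0111800 − 1)×1000 = (0.927048 − 1)×1000 = -72.952 per mil
f_A = (δ_mix − δ_B)/(δ_A − δ_B) = (-60.71 − (-72.952))/(-18.703 − (-72.952))
f_A = 12.242 / 54.249 = 0.2257

0.226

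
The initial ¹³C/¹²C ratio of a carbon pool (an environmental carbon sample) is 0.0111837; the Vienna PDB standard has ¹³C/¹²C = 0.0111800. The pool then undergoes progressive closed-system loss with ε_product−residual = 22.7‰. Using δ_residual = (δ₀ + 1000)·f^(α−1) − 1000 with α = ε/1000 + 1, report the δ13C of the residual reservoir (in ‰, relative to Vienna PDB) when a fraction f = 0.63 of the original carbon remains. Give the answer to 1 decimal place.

δ₀ = (0.0111837/0.0111800 − 1)×1000 = (1.000331 − 1)×1000 = 0.331‰
α − 1 = ε/1000 = 0.0227
f^(α−1) = 0.63^(0.0227) = 0.989567
δ_res = (0.331 + 1000) × 0.989567 − 1000 = 989.894 − 1000 = -10.11‰

-10.1‰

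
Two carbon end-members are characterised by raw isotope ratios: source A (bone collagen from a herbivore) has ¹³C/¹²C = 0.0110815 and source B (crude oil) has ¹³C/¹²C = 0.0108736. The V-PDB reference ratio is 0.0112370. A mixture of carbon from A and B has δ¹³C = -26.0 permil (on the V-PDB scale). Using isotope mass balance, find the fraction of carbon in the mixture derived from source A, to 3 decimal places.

δ_A = (0.0110815/0.0112370 − 1)×1000 = (0.986162 − 1)×1000 = -13.838 permil
δ_B = (0.0108736/0.0112370 − 1)×1000 = (0.967660 − 1)×1000 = -32.340 permil
f_A = (δ_mix − δ_B)/(δ_A − δ_B) = (-26.0 − (-32.340))/(-13.838 − (-32.340))
f_A = 6.340 / 18.501 = 0.3427

0.343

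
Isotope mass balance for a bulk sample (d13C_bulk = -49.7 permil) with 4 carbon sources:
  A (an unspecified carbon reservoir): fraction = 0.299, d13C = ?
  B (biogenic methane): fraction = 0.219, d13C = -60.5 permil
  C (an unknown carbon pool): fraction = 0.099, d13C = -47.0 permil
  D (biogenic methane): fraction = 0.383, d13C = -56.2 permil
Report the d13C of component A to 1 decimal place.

-34.4 permil

Isotope mass balance: δ_bulk = Σ fᵢ·δᵢ.
-49.7 = 0.299×δ_A + 0.219×(-60.5) + 0.099×(-47.0) + 0.383×(-56.2)
0.299·δ_A = -49.7 − (-39.427) = -10.273
δ_A = -10.273 / 0.299 = -34.36 permil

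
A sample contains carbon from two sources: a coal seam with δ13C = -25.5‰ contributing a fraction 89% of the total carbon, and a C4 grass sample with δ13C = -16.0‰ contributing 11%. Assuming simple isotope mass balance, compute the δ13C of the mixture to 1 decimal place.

-24.5‰

δ_mix = f_A·δ_A + f_B·δ_B
δ_mix = 0.89 × (-25.5) + 0.11 × (-16.0)
δ_mix = -22.70 + -1.76 = -24.46‰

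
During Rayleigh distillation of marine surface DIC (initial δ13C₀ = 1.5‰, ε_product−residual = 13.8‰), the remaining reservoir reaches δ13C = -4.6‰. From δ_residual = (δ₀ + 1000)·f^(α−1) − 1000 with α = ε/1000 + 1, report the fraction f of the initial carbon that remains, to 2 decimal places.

α − 1 = ε/1000 = 0.0138
(δ_res + 1000)/(δ₀ + 1000) = (-4.6 + 1000)/(1.5 + 1000) = 995.4/1001.5 = 0.993909
f = 0.993909^(1/0.0138) = exp(ln(0.993909)/0.0138) = exp(-0.00611/0.0138)
f = exp(-0.4427) = 0.6423

0.64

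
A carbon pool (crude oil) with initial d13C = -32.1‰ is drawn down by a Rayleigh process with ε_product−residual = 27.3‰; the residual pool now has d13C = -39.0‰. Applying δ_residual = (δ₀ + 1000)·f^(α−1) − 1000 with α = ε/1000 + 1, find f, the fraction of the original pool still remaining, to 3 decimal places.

α − 1 = ε/1000 = 0.0273
(δ_res + 1000)/(δ₀ + 1000) = (-39.0 + 1000)/(-32.1 + 1000) = 961.0/967.9 = 0.992871
f = 0.992871^(1/0.0273) = exp(ln(0.992871)/0.0273) = exp(-0.00715/0.0273)
f = exp(-0.2621) = 0.7695

0.769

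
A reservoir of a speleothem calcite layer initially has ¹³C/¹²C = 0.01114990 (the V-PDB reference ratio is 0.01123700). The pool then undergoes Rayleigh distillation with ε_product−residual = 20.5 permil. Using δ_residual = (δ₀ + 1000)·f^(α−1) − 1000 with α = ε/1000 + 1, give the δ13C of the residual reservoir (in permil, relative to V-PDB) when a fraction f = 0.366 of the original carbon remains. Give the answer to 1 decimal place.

-28.0 permil

δ₀ = (0.01114990/0.01123700 − 1)×1000 = (0.992249 − 1)×1000 = -7.751 permil
α − 1 = ε/1000 = 0.0205
f^(α−1) = 0.366^(0.0205) = 0.979606
δ_res = (-7.751 + 1000) × 0.979606 − 1000 = 972.013 − 1000 = -27.99 permil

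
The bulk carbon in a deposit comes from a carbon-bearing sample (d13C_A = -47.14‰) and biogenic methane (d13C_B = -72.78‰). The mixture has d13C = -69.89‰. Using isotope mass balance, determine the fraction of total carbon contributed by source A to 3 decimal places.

0.113

δ_mix = f_A·δ_A + (1 − f_A)·δ_B  ⇒  f_A = (δ_mix − δ_B)/(δ_A − δ_B)
f_A = (-69.89 − (-72.78)) / (-47.14 − (-72.78))
f_A = 2.89 / 25.64 = 0.1127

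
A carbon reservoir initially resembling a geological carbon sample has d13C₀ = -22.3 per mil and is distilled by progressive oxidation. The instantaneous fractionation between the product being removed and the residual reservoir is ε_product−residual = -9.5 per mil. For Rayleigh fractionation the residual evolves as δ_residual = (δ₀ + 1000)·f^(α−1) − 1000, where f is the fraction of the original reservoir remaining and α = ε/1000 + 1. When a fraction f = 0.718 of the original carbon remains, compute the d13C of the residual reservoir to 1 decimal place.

Rayleigh residual: δ_res = (δ₀ + 1000)·f^(α−1) − 1000
α = ε/1000 + 1 = 0.99050, so α − 1 = -0.00950
f^(α−1) = 0.718^(-0.00950) = 1.003152
δ_res = (-22.3 + 1000) × 1.003152 − 1000 = 980.782 − 1000 = -19.22 per mil

-19.2 per mil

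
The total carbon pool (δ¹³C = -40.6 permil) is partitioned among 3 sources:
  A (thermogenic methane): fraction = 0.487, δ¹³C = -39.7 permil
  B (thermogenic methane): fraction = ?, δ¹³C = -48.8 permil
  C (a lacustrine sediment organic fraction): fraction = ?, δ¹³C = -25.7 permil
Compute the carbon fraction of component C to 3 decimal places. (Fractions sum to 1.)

Let f_C and f_B be the unknown fractions; fractions sum to 1 so f_C + f_B = 0.513.
Mass balance: Σ fᵢ·δᵢ = δ_bulk ⇒ f_C·(-25.7) + f_B·(-48.8) = -40.6 − (-19.334) = -21.266
Substitute f_B = 0.513 − f_C:
f_C·(-25.7 − -48.8) = -21.266 − 0.513×(-48.8) = 3.768
f_C = 3.768 / 23.1 = 0.1631

0.163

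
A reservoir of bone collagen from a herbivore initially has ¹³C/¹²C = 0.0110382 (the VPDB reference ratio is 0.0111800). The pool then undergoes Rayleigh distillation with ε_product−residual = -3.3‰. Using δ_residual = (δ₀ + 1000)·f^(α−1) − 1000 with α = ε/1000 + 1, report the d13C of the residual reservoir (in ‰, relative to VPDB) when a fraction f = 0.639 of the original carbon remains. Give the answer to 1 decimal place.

δ₀ = (0.0110382/0.0111800 − 1)×1000 = (0.987317 − 1)×1000 = -12.683‰
α − 1 = ε/1000 = -0.0033
f^(α−1) = 0.639^(-0.0033) = 1.001479
δ_res = (-12.683 + 1000) × 1.001479 − 1000 = 988.777 − 1000 = -11.22‰

-11.2‰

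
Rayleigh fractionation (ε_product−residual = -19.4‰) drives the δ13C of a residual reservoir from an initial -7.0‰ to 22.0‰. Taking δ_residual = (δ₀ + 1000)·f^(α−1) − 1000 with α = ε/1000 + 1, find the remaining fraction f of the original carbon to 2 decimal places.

0.23

α − 1 = ε/1000 = -0.0194
(δ_res + 1000)/(δ₀ + 1000) = (22.0 + 1000)/(-7.0 + 1000) = 1022.0/993.0 = 1.029204
f = 1.029204^(1/-0.0194) = exp(ln(1.029204)/-0.0194) = exp(0.02879/-0.0194)
f = exp(-1.4838) = 0.2268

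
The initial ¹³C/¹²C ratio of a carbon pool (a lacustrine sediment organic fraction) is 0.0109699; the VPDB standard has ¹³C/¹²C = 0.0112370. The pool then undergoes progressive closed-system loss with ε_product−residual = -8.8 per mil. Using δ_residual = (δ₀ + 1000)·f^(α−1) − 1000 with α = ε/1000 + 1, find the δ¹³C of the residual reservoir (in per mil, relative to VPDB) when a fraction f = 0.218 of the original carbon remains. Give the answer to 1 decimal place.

δ₀ = (0.0109699/0.0112370 − 1)×1000 = (0.976230 − 1)×1000 = -23.770 per mil
α − 1 = ε/1000 = -0.0088
f^(α−1) = 0.218^(-0.0088) = 1.013495
δ_res = (-23.770 + 1000) × 1.013495 − 1000 = 989.404 − 1000 = -10.60 per mil

-10.6 per mil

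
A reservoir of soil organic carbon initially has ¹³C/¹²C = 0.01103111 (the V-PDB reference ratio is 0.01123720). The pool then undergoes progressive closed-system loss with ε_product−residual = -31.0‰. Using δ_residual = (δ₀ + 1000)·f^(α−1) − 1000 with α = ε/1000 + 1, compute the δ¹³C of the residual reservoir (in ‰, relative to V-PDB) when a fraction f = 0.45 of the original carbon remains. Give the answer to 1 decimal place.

δ₀ = (0.01103111/0.01123720 − 1)×1000 = (0.981660 − 1)×1000 = -18.340‰
α − 1 = ε/1000 = -0.0310
f^(α−1) = 0.45^(-0.0310) = 1.025063
δ_res = (-18.340 + 1000) × 1.025063 − 1000 = 1006.263 − 1000 = 6.26‰

6.3‰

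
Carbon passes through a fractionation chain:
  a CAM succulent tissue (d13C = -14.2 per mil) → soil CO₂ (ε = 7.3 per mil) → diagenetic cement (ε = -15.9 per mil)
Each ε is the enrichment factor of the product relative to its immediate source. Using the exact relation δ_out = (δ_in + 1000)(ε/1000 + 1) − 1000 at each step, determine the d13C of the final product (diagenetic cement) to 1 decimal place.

step 1: δ = (-14.20 + 1000)·(7.3/1000 + 1) − 1000 = -7.00 per mil
step 2: δ = (-7.00 + 1000)·(-15.9/1000 + 1) − 1000 = -22.79 per mil

-22.8 per mil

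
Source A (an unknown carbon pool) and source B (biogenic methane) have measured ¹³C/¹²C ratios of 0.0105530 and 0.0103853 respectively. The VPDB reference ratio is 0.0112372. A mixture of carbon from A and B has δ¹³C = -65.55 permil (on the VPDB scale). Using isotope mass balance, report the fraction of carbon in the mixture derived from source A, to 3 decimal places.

δ_A = (0.0105530/0.0112372 − 1)×1000 = (0.939113 − 1)×1000 = -60.887 permil
δ_B = (0.0103853/0.0112372 − 1)×1000 = (0.924189 − 1)×1000 = -75.811 permil
f_A = (δ_mix − δ_B)/(δ_A − δ_B) = (-65.55 − (-75.811))/(-60.887 − (-75.811))
f_A = 10.261 / 14.924 = 0.6875

0.688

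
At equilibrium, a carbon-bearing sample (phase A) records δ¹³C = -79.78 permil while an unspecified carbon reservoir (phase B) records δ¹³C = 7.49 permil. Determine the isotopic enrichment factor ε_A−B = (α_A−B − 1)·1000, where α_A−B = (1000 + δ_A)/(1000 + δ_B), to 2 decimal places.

α_A−B = (1000 + -79.78) / (1000 + 7.49) = 920.22 / 1007.49 = 0.913379
ε_A−B = (0.913379 − 1) × 1000 = -86.621 permil
(The approximation ε ≈ δ_A − δ_B would give -87.27 permil.)

-86.62 permil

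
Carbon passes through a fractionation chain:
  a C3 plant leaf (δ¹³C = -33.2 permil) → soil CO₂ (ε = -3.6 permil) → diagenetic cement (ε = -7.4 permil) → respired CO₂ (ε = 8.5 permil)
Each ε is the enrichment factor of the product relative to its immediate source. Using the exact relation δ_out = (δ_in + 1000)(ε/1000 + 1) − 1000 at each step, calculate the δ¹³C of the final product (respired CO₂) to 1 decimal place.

-35.7 permil

step 1: δ = (-33.20 + 1000)·(-3.6/1000 + 1) − 1000 = -36.68 permil
step 2: δ = (-36.68 + 1000)·(-7.4/1000 + 1) − 1000 = -43.81 permil
step 3: δ = (-43.81 + 1000)·(8.5/1000 + 1) − 1000 = -35.68 permil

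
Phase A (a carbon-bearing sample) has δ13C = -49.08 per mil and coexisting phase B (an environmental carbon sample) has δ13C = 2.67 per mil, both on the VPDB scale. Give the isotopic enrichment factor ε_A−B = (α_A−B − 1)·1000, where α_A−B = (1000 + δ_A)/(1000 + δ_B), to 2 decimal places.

-51.61 per mil

α_A−B = (1000 + -49.08) / (1000 + 2.67) = 950.92 / 1002.67 = 0.948388
ε_A−B = (0.948388 − 1) × 1000 = -51.612 per mil
(The approximation ε ≈ δ_A − δ_B would give -51.75 per mil.)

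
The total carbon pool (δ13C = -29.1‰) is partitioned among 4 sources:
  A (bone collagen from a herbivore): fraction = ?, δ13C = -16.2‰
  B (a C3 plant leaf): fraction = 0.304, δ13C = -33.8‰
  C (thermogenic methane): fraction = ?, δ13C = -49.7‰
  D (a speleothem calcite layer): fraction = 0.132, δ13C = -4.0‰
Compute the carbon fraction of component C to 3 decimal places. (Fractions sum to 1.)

0.273

Let f_C and f_A be the unknown fractions; fractions sum to 1 so f_C + f_A = 0.564.
Mass balance: Σ fᵢ·δᵢ = δ_bulk ⇒ f_C·(-49.7) + f_A·(-16.2) = -29.1 − (-10.803) = -18.297
Substitute f_A = 0.564 − f_C:
f_C·(-49.7 − -16.2) = -18.297 − 0.564×(-16.2) = -9.160
f_C = -9.160 / -33.5 = 0.2734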